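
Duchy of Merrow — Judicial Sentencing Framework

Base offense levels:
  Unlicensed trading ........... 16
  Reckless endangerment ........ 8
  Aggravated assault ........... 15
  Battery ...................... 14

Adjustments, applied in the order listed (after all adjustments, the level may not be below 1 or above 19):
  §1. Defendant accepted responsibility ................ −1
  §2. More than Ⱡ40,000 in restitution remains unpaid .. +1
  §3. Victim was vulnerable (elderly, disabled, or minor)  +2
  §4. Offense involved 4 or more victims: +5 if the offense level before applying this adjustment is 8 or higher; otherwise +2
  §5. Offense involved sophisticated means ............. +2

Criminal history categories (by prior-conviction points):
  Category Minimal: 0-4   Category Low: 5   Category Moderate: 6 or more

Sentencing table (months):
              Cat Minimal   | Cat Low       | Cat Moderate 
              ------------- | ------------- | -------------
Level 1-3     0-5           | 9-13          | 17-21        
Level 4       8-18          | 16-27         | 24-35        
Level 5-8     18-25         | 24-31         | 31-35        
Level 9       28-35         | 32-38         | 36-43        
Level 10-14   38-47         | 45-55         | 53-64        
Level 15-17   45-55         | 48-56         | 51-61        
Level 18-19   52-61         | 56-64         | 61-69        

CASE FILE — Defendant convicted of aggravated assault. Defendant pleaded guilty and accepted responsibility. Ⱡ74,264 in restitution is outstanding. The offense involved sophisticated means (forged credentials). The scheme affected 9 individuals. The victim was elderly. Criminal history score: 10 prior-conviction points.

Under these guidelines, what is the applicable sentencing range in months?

Base offense level for aggravated assault: 15.
§1 applies: 15 − 1 = 14.
§2 applies: 14 + 1 = 15.
§3 applies: 15 + 2 = 17.
§4 applies (level before this adjustment is 17 ≥ 8, so +5): 17 + 5 = 22.
§5 applies: 22 + 2 = 24.
Level 24 exceeds the maximum of 19; capped at 19.
Final offense level: 19.
Criminal history: 10 prior points → Category Moderate (6+).
Level 19 falls in the 18-19 band.
Grid: Level 18-19 × Category Moderate = 61-69 months.

61-69 months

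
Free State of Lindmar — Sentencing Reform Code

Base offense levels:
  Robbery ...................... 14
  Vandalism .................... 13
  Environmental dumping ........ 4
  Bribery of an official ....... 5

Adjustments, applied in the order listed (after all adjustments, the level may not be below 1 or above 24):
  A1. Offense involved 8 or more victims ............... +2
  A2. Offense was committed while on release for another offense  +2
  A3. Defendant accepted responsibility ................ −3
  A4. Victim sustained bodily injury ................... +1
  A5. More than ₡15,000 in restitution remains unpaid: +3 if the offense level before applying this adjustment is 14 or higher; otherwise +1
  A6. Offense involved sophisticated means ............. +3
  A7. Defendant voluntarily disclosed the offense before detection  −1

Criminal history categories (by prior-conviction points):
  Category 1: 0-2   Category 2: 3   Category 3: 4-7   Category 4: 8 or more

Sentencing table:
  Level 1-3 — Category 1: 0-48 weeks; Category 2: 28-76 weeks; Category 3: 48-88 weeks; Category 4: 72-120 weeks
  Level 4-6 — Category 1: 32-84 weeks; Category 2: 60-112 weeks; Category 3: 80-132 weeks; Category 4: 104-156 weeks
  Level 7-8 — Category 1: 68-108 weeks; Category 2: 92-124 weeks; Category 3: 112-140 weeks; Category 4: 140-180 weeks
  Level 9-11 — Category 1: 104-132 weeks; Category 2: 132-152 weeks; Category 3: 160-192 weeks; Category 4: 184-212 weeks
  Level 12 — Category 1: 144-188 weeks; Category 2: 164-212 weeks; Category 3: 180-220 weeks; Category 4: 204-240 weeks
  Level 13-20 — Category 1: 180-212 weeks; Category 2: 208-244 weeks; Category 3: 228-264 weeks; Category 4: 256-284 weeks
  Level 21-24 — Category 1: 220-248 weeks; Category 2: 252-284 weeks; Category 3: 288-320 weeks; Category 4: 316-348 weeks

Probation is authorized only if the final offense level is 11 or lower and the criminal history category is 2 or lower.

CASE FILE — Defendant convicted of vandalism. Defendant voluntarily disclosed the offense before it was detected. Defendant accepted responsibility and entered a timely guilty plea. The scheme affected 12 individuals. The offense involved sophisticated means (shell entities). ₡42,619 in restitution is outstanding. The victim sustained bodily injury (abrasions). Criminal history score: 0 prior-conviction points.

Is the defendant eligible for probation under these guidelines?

Base offense level for vandalism: 13.
A1 applies: 13 + 2 = 15.
A3 applies: 15 − 3 = 12.
A4 applies: 12 + 1 = 13.
A5 applies (level before this adjustment is 13 < 14, so +1): 13 + 1 = 14.
A6 applies: 14 + 3 = 17.
A7 applies: 17 − 1 = 16.
Final offense level: 16.
Criminal history: 0 prior points → Category 1 (0-2).
Level 16 falls in the 13-20 band.
Grid: Level 13-20 × Category 1 = 180-212 weeks.
Probation check: level 16 > 11 and category 1 ≤ 2 → not eligible.

No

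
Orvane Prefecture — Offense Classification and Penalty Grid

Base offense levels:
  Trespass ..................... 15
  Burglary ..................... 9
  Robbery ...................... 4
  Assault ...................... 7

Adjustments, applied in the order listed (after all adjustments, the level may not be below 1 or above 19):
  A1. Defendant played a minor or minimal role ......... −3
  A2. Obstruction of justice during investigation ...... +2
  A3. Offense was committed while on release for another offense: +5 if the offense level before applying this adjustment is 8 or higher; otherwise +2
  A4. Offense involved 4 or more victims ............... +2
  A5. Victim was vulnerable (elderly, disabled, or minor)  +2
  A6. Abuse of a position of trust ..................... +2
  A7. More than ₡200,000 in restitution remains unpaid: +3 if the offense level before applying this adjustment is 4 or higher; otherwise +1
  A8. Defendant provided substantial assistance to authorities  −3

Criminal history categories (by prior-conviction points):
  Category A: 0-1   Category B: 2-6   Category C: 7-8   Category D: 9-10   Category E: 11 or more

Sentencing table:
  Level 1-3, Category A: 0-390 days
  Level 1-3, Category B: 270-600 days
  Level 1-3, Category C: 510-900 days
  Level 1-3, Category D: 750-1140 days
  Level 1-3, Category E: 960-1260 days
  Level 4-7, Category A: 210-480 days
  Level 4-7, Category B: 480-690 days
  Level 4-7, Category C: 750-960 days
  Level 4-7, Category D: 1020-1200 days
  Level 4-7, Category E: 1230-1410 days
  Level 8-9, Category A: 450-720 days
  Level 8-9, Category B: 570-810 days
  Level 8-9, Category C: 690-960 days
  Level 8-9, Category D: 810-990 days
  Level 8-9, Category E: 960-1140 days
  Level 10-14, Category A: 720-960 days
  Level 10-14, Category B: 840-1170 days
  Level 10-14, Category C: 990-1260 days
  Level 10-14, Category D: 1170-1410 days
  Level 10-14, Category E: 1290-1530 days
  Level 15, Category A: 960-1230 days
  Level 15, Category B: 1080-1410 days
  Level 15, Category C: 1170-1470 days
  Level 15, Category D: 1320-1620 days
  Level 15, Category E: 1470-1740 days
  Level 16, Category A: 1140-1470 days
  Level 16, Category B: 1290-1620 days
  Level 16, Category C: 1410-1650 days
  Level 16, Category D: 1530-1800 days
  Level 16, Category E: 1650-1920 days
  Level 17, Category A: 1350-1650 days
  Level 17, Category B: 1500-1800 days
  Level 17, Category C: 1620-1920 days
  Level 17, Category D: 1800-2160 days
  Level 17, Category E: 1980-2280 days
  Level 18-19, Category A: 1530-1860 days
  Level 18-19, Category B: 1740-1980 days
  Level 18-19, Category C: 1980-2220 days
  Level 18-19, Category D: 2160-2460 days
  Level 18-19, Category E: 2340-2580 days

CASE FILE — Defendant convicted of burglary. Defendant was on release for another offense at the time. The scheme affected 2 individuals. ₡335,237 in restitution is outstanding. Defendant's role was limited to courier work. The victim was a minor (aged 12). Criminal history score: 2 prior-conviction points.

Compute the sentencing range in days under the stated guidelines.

Base offense level for burglary: 9.
A1 applies: 9 − 3 = 6.
A3 applies (level before this adjustment is 6 < 8, so +2): 6 + 2 = 8.
A4 does not apply.
A5 applies: 8 + 2 = 10.
A7 applies (level before this adjustment is 10 ≥ 4, so +3): 10 + 3 = 13.
Final offense level: 13.
Criminal history: 2 prior points → Category B (2-6).
Level 13 falls in the 10-14 band.
Grid: Level 10-14 × Category B = 840-1170 days.

840-1170 days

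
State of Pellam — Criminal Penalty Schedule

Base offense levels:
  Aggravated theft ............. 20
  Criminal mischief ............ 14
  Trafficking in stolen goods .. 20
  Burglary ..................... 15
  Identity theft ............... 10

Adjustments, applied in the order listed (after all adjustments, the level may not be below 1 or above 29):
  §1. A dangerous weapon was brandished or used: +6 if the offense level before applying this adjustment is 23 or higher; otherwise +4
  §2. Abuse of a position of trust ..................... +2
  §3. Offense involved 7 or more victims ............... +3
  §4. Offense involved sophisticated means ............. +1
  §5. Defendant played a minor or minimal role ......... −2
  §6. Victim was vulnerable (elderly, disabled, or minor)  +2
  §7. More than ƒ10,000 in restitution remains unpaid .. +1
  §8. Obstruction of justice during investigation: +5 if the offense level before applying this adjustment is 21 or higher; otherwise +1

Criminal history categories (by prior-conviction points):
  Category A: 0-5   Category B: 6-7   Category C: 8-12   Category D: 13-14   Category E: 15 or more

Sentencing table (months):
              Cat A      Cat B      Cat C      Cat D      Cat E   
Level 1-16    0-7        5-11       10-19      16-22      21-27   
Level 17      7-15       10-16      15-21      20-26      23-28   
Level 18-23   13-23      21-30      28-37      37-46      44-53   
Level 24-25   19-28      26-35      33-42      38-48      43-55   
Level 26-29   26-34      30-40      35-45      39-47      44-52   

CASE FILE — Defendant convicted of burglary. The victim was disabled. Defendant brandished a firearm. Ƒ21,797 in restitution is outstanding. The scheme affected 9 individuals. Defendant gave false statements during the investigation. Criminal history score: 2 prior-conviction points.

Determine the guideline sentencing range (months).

Base offense level for burglary: 15.
§1 applies (level before this adjustment is 15 < 23, so +4): 15 + 4 = 19.
§3 applies: 19 + 3 = 22.
§4 does not apply.
§6 applies: 22 + 2 = 24.
§7 applies: 24 + 1 = 25.
§8 applies (level before this adjustment is 25 ≥ 21, so +5): 25 + 5 = 30.
Level 30 exceeds the maximum of 29; capped at 29.
Final offense level: 29.
Criminal history: 2 prior points → Category A (0-5).
Level 29 falls in the 26-29 band.
Grid: Level 26-29 × Category A = 26-34 months.

26-34 months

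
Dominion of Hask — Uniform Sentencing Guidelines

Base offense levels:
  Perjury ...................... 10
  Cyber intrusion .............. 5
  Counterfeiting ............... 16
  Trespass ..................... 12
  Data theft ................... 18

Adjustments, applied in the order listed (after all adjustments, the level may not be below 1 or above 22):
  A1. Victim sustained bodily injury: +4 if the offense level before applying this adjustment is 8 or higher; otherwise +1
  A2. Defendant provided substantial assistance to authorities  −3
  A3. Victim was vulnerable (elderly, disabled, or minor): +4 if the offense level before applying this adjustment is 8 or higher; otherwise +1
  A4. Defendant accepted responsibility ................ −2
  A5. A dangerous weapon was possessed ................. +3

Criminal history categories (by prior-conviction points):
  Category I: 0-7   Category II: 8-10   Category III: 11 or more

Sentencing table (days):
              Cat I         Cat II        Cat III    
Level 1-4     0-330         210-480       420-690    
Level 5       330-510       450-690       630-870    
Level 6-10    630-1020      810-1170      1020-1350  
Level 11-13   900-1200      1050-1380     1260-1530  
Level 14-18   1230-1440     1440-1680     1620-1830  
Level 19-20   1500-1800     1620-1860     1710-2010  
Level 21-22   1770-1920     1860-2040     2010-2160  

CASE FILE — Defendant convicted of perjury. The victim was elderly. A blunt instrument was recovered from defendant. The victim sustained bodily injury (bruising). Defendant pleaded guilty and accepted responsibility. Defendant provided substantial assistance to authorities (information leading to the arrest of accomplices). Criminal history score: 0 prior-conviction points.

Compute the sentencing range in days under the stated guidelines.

Base offense level for perjury: 10.
A1 applies (level before this adjustment is 10 ≥ 8, so +4): 10 + 4 = 14.
A2 applies: 14 − 3 = 11.
A3 applies (level before this adjustment is 11 ≥ 8, so +4): 11 + 4 = 15.
A4 applies: 15 − 2 = 13.
A5 applies: 13 + 3 = 16.
Final offense level: 16.
Criminal history: 0 prior points → Category I (0-7).
Level 16 falls in the 14-18 band.
Grid: Level 14-18 × Category I = 1230-1440 days.

1230-1440 days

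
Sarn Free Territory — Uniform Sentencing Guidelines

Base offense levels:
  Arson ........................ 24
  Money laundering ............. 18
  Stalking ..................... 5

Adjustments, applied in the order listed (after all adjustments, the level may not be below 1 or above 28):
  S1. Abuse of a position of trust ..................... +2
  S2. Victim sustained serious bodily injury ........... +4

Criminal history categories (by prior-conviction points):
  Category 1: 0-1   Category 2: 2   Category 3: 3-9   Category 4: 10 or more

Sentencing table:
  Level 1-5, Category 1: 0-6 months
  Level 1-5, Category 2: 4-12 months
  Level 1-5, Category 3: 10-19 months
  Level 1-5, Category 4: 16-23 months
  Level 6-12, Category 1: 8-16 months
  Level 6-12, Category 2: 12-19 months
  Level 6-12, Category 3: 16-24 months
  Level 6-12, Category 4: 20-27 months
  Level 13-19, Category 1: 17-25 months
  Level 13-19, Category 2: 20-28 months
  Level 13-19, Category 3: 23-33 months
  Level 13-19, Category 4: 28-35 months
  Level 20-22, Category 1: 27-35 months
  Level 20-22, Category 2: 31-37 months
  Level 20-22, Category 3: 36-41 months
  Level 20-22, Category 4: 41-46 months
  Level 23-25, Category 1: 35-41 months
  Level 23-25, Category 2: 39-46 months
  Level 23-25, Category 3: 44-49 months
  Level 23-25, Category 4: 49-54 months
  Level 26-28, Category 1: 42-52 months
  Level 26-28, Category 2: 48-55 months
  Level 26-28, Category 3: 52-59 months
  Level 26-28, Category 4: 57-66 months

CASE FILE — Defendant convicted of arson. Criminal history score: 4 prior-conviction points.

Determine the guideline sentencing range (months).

Base offense level for arson: 24.
Final offense level: 24.
Criminal history: 4 prior points → Category 3 (3-9).
Level 24 falls in the 23-25 band.
Grid: Level 23-25 × Category 3 = 44-49 months.

44-49 months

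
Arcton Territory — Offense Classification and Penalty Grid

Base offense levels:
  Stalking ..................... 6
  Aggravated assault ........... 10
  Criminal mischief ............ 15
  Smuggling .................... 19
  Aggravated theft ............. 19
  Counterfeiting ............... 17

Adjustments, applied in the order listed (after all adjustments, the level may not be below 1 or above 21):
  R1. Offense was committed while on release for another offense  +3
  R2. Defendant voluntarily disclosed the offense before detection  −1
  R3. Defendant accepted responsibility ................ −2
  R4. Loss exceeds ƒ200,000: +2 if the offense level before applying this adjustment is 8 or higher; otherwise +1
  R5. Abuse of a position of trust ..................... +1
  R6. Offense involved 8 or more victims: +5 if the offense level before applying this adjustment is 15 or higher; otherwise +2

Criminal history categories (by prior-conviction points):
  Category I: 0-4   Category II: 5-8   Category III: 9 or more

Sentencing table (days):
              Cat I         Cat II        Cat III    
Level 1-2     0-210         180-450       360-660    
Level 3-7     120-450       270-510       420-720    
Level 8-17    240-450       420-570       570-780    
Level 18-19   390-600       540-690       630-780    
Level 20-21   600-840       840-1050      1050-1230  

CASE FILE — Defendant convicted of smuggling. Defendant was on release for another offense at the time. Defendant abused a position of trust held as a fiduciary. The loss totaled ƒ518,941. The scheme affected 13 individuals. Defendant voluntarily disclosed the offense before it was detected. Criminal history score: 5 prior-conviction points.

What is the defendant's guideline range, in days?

Base offense level for smuggling: 19.
R1 applies: 19 + 3 = 22.
R2 applies: 22 − 1 = 21.
R4 applies (level before this adjustment is 21 ≥ 8, so +2): 21 + 2 = 23.
R5 applies: 23 + 1 = 24.
R6 applies (level before this adjustment is 24 ≥ 15, so +5): 24 + 5 = 29.
Level 29 exceeds the maximum of 21; capped at 21.
Final offense level: 21.
Criminal history: 5 prior points → Category II (5-8).
Level 21 falls in the 20-21 band.
Grid: Level 20-21 × Category II = 840-1050 days.

840-1050 days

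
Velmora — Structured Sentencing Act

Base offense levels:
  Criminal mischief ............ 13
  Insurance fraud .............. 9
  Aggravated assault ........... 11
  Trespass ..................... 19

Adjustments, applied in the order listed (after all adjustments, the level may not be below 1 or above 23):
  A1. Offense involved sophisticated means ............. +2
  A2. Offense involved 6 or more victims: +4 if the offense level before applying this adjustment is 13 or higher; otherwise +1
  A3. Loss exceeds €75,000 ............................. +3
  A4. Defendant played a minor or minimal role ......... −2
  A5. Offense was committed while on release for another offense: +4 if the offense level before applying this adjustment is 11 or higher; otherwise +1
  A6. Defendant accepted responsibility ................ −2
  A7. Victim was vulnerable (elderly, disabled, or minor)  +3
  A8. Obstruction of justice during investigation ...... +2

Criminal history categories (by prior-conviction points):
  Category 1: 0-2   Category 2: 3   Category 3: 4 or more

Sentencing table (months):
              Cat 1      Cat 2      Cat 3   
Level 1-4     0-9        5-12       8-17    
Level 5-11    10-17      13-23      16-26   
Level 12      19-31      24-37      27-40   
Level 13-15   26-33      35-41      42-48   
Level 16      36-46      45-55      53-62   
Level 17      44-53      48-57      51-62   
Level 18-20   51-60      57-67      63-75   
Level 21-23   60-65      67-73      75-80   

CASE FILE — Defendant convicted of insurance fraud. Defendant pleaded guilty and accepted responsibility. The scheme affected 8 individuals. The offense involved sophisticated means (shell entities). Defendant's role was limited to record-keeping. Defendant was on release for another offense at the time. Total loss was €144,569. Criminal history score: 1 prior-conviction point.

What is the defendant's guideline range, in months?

Base offense level for insurance fraud: 9.
A1 applies: 9 + 2 = 11.
A2 applies (level before this adjustment is 11 < 13, so +1): 11 + 1 = 12.
A3 applies: 12 + 3 = 15.
A4 applies: 15 − 2 = 13.
A5 applies (level before this adjustment is 13 ≥ 11, so +4): 13 + 4 = 17.
A6 applies: 17 − 2 = 15.
A8 does not apply.
Final offense level: 15.
Criminal history: 1 prior point → Category 1 (0-2).
Level 15 falls in the 13-15 band.
Grid: Level 13-15 × Category 1 = 26-33 months.

26-33 months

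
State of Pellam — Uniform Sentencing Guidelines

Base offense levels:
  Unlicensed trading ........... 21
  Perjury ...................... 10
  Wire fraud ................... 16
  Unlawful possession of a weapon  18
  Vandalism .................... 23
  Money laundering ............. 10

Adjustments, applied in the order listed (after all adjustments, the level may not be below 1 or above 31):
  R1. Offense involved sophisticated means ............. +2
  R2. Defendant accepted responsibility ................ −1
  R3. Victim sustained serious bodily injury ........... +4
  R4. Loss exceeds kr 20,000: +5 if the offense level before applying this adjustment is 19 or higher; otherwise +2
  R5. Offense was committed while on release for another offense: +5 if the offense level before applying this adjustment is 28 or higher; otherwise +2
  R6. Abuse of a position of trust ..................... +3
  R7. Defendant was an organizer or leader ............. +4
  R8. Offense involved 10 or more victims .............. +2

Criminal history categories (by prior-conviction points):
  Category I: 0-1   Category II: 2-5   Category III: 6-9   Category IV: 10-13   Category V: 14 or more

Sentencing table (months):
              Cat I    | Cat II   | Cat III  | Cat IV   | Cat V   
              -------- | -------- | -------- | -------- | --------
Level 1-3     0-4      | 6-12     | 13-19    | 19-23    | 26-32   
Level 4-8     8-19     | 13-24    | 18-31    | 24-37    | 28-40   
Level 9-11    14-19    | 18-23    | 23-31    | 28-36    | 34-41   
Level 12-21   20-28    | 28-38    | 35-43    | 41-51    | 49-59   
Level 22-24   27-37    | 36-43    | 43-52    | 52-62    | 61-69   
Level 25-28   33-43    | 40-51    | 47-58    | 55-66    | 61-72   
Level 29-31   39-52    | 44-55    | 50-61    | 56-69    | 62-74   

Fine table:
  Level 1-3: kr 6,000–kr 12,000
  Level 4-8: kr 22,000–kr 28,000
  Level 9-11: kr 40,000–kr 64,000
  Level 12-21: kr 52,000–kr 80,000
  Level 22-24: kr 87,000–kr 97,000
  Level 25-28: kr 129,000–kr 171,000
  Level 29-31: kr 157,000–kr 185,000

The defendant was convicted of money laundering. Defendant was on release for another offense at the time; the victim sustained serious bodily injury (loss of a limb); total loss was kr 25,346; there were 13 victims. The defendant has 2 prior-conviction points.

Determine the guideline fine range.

kr 52,000–kr 80,000

Base offense level for money laundering: 10.
R1 does not apply.
R2 does not apply.
R3 applies: 10 + 4 = 14.
R4 applies (level before this adjustment is 14 < 19, so +2): 14 + 2 = 16.
R5 applies (level before this adjustment is 16 < 28, so +2): 16 + 2 = 18.
R6 does not apply.
R8 applies: 18 + 2 = 20.
Final offense level: 20.
Level 20 falls in the 12-21 band.
Fine table: Level 12-21 → kr 52,000–kr 80,000.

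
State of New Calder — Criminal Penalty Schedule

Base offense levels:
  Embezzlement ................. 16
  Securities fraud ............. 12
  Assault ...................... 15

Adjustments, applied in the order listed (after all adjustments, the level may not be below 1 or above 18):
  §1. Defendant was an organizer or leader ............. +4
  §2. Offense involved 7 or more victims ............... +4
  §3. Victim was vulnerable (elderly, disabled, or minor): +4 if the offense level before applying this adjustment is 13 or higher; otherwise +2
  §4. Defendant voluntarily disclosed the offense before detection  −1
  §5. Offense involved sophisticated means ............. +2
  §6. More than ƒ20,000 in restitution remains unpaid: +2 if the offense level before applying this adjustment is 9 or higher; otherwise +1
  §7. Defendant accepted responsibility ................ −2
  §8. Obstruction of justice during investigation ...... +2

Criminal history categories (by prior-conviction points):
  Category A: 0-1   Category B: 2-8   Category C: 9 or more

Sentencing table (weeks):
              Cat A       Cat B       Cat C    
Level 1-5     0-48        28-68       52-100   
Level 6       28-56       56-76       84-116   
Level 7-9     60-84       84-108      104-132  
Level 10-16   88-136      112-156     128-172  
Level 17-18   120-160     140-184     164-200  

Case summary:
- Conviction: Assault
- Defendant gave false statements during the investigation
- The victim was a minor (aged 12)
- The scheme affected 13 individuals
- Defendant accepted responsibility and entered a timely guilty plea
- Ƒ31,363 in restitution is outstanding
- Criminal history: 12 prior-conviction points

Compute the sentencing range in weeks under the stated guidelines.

Base offense level for assault: 15.
§2 applies: 15 + 4 = 19.
§3 applies (level before this adjustment is 19 ≥ 13, so +4): 19 + 4 = 23.
§5 does not apply.
§6 applies (level before this adjustment is 23 ≥ 9, so +2): 23 + 2 = 25.
§7 applies: 25 − 2 = 23.
§8 applies: 23 + 2 = 25.
Level 25 exceeds the maximum of 18; capped at 18.
Final offense level: 18.
Criminal history: 12 prior points → Category C (9+).
Level 18 falls in the 17-18 band.
Grid: Level 17-18 × Category C = 164-200 weeks.

164-200 weeks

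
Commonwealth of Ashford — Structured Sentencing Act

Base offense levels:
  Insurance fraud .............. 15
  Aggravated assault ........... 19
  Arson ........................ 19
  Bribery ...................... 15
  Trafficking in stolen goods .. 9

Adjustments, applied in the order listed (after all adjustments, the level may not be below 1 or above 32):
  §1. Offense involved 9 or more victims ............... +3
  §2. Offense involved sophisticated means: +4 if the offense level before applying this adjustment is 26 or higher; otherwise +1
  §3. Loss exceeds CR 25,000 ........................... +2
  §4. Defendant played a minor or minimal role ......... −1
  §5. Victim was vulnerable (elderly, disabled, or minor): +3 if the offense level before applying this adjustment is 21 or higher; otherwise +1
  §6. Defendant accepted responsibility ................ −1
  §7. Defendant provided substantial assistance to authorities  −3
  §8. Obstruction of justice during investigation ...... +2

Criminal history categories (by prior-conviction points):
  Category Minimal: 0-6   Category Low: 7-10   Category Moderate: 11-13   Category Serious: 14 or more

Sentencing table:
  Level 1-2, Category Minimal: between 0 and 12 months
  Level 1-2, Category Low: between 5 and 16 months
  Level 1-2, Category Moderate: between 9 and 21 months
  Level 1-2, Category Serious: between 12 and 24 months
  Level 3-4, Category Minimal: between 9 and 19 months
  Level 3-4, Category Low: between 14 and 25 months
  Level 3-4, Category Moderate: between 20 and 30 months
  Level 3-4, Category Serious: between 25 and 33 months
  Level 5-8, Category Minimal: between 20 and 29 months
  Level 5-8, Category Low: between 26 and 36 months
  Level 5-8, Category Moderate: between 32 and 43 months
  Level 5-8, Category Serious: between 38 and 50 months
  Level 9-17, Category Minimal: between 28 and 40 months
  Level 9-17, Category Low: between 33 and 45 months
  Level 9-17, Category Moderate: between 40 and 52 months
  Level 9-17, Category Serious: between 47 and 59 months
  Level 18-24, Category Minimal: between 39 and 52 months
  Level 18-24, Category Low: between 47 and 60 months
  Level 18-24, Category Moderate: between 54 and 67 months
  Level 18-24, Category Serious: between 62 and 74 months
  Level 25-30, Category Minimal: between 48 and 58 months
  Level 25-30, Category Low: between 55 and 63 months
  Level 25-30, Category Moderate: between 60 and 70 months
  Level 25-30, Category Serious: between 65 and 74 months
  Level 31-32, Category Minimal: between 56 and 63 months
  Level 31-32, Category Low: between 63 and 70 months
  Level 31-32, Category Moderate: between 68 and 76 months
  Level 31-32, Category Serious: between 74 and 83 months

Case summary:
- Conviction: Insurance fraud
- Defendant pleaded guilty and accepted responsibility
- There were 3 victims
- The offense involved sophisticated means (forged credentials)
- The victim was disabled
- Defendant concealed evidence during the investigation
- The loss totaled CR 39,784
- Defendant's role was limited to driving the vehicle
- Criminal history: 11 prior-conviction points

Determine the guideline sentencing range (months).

54-67 months

Base offense level for insurance fraud: 15.
§1 does not apply.
§2 applies (level before this adjustment is 15 < 26, so +1): 15 + 1 = 16.
§3 applies: 16 + 2 = 18.
§4 applies: 18 − 1 = 17.
§5 applies (level before this adjustment is 17 < 21, so +1): 17 + 1 = 18.
§6 applies: 18 − 1 = 17.
§8 applies: 17 + 2 = 19.
Final offense level: 19.
Criminal history: 11 prior points → Category Moderate (11-13).
Level 19 falls in the 18-24 band.
Grid: Level 18-24 × Category Moderate = 54-67 months.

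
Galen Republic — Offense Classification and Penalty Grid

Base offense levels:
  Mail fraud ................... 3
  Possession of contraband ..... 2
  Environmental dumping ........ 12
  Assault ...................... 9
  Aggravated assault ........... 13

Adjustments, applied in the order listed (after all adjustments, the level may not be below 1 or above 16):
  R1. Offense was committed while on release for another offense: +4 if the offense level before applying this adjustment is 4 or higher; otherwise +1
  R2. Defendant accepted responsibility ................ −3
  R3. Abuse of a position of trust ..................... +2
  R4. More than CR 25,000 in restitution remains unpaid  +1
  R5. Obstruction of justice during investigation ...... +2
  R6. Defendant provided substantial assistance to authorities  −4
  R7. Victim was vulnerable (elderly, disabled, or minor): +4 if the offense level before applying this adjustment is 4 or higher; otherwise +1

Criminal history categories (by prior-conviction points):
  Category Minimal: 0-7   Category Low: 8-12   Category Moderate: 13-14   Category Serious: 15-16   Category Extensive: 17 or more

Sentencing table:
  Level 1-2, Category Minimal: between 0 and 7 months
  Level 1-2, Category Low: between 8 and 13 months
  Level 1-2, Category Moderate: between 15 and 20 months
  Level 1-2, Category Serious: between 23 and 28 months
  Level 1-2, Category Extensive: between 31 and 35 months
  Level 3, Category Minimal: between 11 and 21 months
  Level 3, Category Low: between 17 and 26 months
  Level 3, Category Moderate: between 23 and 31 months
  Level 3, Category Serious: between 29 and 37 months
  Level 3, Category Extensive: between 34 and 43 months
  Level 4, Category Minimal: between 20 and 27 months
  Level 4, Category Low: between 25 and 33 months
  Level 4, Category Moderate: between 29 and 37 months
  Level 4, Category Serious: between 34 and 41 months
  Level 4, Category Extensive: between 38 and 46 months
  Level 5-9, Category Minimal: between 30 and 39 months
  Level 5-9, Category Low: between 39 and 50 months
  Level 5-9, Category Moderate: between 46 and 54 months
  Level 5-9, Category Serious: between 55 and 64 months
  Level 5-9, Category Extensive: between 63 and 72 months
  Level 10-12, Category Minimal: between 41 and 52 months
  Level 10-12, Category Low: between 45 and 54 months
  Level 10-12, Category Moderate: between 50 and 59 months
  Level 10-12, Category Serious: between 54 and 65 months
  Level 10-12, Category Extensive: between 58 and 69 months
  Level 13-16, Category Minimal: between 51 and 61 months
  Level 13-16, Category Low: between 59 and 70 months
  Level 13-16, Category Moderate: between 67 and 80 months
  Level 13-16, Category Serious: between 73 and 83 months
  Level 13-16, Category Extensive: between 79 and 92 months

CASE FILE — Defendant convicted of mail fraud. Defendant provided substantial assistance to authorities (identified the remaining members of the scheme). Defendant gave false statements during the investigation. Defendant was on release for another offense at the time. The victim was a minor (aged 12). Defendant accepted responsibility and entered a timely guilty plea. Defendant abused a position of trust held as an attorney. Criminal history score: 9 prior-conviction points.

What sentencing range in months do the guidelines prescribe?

Base offense level for mail fraud: 3.
R1 applies (level before this adjustment is 3 < 4, so +1): 3 + 1 = 4.
R2 applies: 4 − 3 = 1.
R3 applies: 1 + 2 = 3.
R5 applies: 3 + 2 = 5.
R6 applies: 5 − 4 = 1.
R7 applies (level before this adjustment is 1 < 4, so +1): 1 + 1 = 2.
Final offense level: 2.
Criminal history: 9 prior points → Category Low (8-12).
Level 2 falls in the 1-2 band.
Grid: Level 1-2 × Category Low = 8-13 months.

8-13 months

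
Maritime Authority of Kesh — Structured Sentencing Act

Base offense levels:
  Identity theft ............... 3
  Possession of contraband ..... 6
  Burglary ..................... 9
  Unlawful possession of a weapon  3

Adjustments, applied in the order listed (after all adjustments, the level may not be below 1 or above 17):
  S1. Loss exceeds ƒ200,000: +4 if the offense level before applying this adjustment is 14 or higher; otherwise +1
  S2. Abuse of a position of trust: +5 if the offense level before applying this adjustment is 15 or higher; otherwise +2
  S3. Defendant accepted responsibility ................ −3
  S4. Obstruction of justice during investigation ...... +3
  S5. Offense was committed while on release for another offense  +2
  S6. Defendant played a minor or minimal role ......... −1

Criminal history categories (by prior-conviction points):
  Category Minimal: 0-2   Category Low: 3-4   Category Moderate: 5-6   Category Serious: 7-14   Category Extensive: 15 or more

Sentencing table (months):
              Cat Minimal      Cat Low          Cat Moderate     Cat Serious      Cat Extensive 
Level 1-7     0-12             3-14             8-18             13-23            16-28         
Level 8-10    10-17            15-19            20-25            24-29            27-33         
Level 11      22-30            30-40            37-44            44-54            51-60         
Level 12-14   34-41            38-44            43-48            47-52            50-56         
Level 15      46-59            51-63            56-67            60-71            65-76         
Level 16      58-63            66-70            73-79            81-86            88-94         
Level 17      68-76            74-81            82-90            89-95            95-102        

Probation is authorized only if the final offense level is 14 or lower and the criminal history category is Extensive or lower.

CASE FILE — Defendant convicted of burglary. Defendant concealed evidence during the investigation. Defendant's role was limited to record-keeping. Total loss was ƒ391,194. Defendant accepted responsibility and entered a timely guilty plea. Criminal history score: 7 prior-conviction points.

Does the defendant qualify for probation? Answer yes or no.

Base offense level for burglary: 9.
S1 applies (level before this adjustment is 9 < 14, so +1): 9 + 1 = 10.
S2 does not apply.
S3 applies: 10 − 3 = 7.
S4 applies: 7 + 3 = 10.
S6 applies: 10 − 1 = 9.
Final offense level: 9.
Criminal history: 7 prior points → Category Serious (7-14).
Level 9 falls in the 8-10 band.
Grid: Level 8-10 × Category Serious = 24-29 months.
Probation check: level 9 ≤ 14 and category Serious ≤ Extensive → eligible.

Yes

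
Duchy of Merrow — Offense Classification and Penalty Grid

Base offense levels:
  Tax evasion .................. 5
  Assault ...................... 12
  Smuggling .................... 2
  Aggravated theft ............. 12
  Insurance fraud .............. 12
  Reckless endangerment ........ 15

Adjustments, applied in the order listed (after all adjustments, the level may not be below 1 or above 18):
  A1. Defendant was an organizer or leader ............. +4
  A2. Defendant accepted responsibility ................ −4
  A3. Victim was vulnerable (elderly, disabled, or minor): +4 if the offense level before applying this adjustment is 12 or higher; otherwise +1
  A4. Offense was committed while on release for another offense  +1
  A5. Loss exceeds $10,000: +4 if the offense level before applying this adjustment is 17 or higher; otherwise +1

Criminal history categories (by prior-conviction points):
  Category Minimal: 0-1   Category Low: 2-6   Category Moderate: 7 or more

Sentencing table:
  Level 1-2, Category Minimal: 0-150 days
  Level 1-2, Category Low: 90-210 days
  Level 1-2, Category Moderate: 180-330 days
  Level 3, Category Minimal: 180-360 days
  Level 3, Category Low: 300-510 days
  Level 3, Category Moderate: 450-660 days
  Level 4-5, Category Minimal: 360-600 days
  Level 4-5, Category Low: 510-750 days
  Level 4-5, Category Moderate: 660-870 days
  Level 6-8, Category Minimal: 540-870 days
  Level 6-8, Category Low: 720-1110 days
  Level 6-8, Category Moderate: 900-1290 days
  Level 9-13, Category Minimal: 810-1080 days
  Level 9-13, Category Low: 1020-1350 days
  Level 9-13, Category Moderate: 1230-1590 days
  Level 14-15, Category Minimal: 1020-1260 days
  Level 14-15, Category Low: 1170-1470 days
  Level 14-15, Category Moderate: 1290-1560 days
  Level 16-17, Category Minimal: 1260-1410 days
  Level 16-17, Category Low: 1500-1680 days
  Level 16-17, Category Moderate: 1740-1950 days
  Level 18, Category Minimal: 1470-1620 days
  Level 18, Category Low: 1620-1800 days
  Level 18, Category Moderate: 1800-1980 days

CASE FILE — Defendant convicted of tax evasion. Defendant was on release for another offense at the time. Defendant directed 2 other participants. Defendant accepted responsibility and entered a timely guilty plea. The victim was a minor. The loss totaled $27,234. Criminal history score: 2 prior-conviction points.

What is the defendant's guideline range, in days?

720-1110 days

Base offense level for tax evasion: 5.
A1 applies: 5 + 4 = 9.
A2 applies: 9 − 4 = 5.
A3 applies (level before this adjustment is 5 < 12, so +1): 5 + 1 = 6.
A4 applies: 6 + 1 = 7.
A5 applies (level before this adjustment is 7 < 17, so +1): 7 + 1 = 8.
Final offense level: 8.
Criminal history: 2 prior points → Category Low (2-6).
Level 8 falls in the 6-8 band.
Grid: Level 6-8 × Category Low = 720-1110 days.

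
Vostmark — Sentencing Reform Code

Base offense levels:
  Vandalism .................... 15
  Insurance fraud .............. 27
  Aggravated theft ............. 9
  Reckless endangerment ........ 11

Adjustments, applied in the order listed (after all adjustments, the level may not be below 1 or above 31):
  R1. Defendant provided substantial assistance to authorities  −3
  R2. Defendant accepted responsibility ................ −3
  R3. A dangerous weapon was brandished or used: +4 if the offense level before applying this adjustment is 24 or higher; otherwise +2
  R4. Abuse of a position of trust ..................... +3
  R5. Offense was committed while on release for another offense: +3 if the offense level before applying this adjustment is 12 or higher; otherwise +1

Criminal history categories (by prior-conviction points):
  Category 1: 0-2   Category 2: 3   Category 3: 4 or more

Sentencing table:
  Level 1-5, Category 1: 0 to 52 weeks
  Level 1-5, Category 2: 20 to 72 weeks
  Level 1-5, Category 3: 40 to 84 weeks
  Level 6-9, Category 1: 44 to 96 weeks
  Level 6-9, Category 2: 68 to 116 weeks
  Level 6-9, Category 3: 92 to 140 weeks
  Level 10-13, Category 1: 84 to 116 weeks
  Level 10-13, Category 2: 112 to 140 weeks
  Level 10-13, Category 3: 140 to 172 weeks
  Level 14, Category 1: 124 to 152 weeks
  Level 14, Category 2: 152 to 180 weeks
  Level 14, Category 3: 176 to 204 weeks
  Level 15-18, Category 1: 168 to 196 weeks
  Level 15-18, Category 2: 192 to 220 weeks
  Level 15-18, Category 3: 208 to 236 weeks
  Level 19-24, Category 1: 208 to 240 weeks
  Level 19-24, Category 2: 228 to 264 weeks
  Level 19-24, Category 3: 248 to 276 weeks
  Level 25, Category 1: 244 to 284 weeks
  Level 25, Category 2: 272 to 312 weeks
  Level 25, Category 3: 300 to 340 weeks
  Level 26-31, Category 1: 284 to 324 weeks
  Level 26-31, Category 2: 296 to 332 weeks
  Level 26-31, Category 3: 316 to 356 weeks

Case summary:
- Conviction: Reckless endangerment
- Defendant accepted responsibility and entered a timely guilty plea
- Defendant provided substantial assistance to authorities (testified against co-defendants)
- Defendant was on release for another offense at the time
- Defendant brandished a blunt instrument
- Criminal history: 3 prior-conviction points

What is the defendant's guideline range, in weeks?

Base offense level for reckless endangerment: 11.
R1 applies: 11 − 3 = 8.
R2 applies: 8 − 3 = 5.
R3 applies (level before this adjustment is 5 < 24, so +2): 5 + 2 = 7.
R4 does not apply.
R5 applies (level before this adjustment is 7 < 12, so +1): 7 + 1 = 8.
Final offense level: 8.
Criminal history: 3 prior points → Category 2 (3).
Level 8 falls in the 6-9 band.
Grid: Level 6-9 × Category 2 = 68-116 weeks.

68-116 weeks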